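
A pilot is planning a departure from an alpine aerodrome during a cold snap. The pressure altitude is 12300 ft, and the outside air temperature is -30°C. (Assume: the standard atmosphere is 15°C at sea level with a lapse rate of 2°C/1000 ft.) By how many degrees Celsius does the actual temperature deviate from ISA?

ISA-20.4°C

ISA temperature at 12300 ft = 15 − 2 × (12300/1000) = -9.6°C.
Deviation = OAT − ISA = -30 − (-9.6) = -20.4°C.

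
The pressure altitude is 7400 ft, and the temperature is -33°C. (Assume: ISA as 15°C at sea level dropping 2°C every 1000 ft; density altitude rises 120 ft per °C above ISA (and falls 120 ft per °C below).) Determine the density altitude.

3416 ft

ISA temperature at 7400 ft = 15 − 2 × (7400/1000) = 0.2°C.
ISA deviation = -33 − 0.2 = -33.2°C.
Density altitude = 7400 + 120 × (-33.2) = 7400 + (-3984) = 3416 ft.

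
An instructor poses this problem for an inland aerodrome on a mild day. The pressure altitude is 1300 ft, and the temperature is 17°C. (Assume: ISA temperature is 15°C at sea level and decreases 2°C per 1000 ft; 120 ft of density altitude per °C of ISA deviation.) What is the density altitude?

1852 ft

ISA temperature at 1300 ft = 15 − 2 × (1300/1000) = 12.4°C.
ISA deviation = 17 − 12.4 = +4.6°C.
Density altitude = 1300 + 120 × (4.6) = 1300 + (+552) = 1852 ft.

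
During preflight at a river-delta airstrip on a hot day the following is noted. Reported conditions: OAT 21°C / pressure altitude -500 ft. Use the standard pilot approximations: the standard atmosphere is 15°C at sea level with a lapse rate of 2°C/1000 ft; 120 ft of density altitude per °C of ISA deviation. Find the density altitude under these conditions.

ISA temperature at -500 ft = 15 − 2 × (-500/1000) = 16°C.
ISA deviation = 21 − 16 = +5°C.
Density altitude = -500 + 120 × (5) = -500 + (+600) = 100 ft.

100 ft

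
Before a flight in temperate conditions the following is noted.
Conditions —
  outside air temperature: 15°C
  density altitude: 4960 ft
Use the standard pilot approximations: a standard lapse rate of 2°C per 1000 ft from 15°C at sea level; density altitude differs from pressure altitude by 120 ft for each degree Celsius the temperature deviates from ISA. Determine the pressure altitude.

DA = PA + 120 × (OAT − (15 − 2·PA/1000)) = PA + 120·OAT − 1800 + 0.24·PA = 1.24·PA + 120·OAT − 1800.
So 1.24·PA = 4960 − 120 × 15 + 1800 = 4960.
PA = 4960 / 1.24 = 4000 ft.

4000 ft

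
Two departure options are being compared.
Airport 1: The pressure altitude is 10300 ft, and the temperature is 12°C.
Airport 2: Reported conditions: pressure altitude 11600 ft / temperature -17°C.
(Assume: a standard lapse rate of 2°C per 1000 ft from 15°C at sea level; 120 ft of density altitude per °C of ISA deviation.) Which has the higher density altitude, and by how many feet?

Airport 1: ISA temp = -5.6°C, deviation +17.6°C, DA = 10300 + 120 × 17.6 = 12412 ft.
Airport 2: ISA temp = -8.2°C, deviation -8.8°C, DA = 11600 + 120 × (-8.8) = 10544 ft.
Airport 1 is higher by 12412 − 10544 = 1868 ft.

Airport 1 by 1868 ft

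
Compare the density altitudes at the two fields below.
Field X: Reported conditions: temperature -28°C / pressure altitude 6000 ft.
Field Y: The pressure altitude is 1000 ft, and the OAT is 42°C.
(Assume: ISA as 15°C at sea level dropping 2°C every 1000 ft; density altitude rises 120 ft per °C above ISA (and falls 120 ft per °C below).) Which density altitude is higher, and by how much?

Field X: ISA temp = 3°C, deviation -31°C, DA = 6000 + 120 × (-31) = 2280 ft.
Field Y: ISA temp = 13°C, deviation +29°C, DA = 1000 + 120 × 29 = 4480 ft.
Field Y is higher by 4480 − 2280 = 2200 ft.

Field Y by 2200 ft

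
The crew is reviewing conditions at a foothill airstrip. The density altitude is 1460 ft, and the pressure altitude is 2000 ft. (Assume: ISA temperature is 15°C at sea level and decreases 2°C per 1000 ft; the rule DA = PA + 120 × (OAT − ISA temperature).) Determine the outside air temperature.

Density altitude − pressure altitude = 1460 − 2000 = -540 ft.
At 120 ft/°C that is an ISA deviation of -540/120 = -4.5°C.
ISA temperature at 2000 ft = 15 − 2 × (2000/1000) = 11°C.
OAT = ISA + deviation = 11 + (-4.5) = 6.5°C.

6.5°C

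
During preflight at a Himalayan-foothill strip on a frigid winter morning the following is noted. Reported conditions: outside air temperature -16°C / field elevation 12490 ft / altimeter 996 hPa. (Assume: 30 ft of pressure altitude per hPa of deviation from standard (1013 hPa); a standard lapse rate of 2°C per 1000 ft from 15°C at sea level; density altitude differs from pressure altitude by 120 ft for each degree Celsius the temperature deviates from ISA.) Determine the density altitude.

12400 ft

Pressure altitude = 12490 + (1013 − 996) × 30 = 12490 + (+510) = 13000 ft.
ISA temperature at 13000 ft = 15 − 2 × (13000/1000) = -11°C.
ISA deviation = -16 − (-11) = -5°C.
Density altitude = 13000 + 120 × (-5) = 12400 ft.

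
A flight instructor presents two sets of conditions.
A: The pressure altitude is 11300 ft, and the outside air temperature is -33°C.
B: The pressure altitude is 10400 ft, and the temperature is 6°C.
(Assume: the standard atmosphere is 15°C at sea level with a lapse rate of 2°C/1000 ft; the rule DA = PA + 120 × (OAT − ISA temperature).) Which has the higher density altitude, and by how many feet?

B by 3564 ft

A: ISA temp = -7.6°C, deviation -25.4°C, DA = 11300 + 120 × (-25.4) = 8252 ft.
B: ISA temp = -5.8°C, deviation +11.8°C, DA = 10400 + 120 × 11.8 = 11816 ft.
B is higher by 11816 − 8252 = 3564 ft.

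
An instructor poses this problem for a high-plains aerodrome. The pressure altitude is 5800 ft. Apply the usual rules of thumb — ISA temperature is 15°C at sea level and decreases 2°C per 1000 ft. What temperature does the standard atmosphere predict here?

3.4°C

ISA temperature = 15 − 2 × (5800/1000) = 15 − 11.6 = 3.4°C.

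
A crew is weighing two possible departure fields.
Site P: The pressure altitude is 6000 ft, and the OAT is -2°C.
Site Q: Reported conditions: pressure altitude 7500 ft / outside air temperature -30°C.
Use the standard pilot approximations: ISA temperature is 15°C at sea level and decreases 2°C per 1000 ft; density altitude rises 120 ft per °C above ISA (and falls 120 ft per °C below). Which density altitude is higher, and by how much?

Site P by 1500 ft

Site P: ISA temp = 3°C, deviation -5°C, DA = 6000 + 120 × (-5) = 5400 ft.
Site Q: ISA temp = 0°C, deviation -30°C, DA = 7500 + 120 × (-30) = 3900 ft.
Site P is higher by 5400 − 3900 = 1500 ft.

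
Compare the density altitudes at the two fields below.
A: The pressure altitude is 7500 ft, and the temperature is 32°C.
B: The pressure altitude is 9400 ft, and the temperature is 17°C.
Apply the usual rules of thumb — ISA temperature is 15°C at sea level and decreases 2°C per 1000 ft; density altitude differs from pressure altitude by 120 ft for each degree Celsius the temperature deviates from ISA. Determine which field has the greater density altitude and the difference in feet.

A: ISA temp = 0°C, deviation +32°C, DA = 7500 + 120 × 32 = 11340 ft.
B: ISA temp = -3.8°C, deviation +20.8°C, DA = 9400 + 120 × 20.8 = 11896 ft.
B is higher by 11896 − 11340 = 556 ft.

B by 556 ft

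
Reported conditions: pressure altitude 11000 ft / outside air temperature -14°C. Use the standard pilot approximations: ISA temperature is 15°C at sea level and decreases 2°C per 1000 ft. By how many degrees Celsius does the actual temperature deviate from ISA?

ISA-7°C

ISA temperature at 11000 ft = 15 − 2 × (11000/1000) = -7°C.
Deviation = OAT − ISA = -14 − (-7) = -7°C.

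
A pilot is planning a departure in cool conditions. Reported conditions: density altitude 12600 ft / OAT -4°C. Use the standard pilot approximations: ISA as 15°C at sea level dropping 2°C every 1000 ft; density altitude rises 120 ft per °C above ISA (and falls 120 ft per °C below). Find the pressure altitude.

DA = PA + 120 × (OAT − (15 − 2·PA/1000)) = PA + 120·OAT − 1800 + 0.24·PA = 1.24·PA + 120·OAT − 1800.
So 1.24·PA = 12600 − 120 × (-4) + 1800 = 14880.
PA = 14880 / 1.24 = 12000 ft.

12000 ft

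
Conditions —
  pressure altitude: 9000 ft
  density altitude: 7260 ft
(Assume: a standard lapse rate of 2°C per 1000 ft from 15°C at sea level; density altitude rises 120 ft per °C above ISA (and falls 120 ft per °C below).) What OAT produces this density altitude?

Density altitude − pressure altitude = 7260 − 9000 = -1740 ft.
At 120 ft/°C that is an ISA deviation of -1740/120 = -14.5°C.
ISA temperature at 9000 ft = 15 − 2 × (9000/1000) = -3°C.
OAT = ISA + deviation = -3 + (-14.5) = -17.5°C.

-17.5°C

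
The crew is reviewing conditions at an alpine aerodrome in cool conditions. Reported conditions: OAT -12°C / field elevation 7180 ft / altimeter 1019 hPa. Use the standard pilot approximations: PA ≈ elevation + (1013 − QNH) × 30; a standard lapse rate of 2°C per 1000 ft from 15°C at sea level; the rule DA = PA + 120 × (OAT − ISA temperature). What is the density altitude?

5440 ft

Pressure altitude = 7180 + (1013 − 1019) × 30 = 7180 + (-180) = 7000 ft.
ISA temperature at 7000 ft = 15 − 2 × (7000/1000) = 1°C.
ISA deviation = -12 − 1 = -13°C.
Density altitude = 7000 + 120 × (-13) = 5440 ft.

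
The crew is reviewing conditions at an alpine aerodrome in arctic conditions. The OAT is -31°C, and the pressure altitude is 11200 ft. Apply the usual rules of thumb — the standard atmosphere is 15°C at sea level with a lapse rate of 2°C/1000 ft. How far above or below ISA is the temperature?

ISA-23.6°C

ISA temperature at 11200 ft = 15 − 2 × (11200/1000) = -7.4°C.
Deviation = OAT − ISA = -31 − (-7.4) = -23.6°C.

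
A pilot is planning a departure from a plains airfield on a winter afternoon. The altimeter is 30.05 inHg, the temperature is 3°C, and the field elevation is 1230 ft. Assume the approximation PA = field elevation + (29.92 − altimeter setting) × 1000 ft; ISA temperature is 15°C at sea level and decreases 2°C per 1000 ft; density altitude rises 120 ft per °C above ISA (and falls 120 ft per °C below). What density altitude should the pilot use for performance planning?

-76 ft

Pressure altitude = 1230 + (29.92 − 30.05) × 1000 = 1230 + (-130) = 1100 ft.
ISA temperature at 1100 ft = 15 − 2 × (1100/1000) = 12.8°C.
ISA deviation = 3 − 12.8 = -9.8°C.
Density altitude = 1100 + 120 × (-9.8) = -76 ft.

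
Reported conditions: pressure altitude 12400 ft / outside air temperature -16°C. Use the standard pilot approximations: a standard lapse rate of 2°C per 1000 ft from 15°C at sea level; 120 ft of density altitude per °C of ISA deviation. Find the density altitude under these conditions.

ISA temperature at 12400 ft = 15 − 2 × (12400/1000) = -9.8°C.
ISA deviation = -16 − (-9.8) = -6.2°C.
Density altitude = 12400 + 120 × (-6.2) = 12400 + (-744) = 11656 ft.

11656 ft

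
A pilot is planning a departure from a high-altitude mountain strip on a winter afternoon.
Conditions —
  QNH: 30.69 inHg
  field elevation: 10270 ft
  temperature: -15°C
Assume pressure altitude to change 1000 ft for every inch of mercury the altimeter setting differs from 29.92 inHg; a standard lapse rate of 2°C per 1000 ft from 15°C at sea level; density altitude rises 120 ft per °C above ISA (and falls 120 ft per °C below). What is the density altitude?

8180 ft

Pressure altitude = 10270 + (29.92 − 30.69) × 1000 = 10270 + (-770) = 9500 ft.
ISA temperature at 9500 ft = 15 − 2 × (9500/1000) = -4°C.
ISA deviation = -15 − (-4) = -11°C.
Density altitude = 9500 + 120 × (-11) = 8180 ft.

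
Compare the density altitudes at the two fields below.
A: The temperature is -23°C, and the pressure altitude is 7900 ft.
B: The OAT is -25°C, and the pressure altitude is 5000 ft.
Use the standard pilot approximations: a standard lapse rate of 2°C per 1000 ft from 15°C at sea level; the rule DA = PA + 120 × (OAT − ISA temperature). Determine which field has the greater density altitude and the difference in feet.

A by 3836 ft

A: ISA temp = -0.8°C, deviation -22.2°C, DA = 7900 + 120 × (-22.2) = 5236 ft.
B: ISA temp = 5°C, deviation -30°C, DA = 5000 + 120 × (-30) = 1400 ft.
A is higher by 5236 − 1400 = 3836 ft.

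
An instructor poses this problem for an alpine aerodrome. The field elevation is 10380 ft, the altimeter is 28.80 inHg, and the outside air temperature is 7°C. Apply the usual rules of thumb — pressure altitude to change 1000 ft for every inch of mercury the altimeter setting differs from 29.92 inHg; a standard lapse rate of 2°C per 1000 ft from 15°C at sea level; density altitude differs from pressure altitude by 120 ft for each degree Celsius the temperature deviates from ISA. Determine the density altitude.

13300 ft

Pressure altitude = 10380 + (29.92 − 28.80) × 1000 = 10380 + (+1120) = 11500 ft.
ISA temperature at 11500 ft = 15 − 2 × (11500/1000) = -8°C.
ISA deviation = 7 − (-8) = +15°C.
Density altitude = 11500 + 120 × (15) = 13300 ft.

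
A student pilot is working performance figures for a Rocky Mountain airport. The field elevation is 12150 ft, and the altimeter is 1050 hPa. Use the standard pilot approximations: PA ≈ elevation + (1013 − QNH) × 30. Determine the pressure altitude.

Pressure correction = (1013 − 1050) × 30 = -1110 ft.
Pressure altitude = 12150 + (-1110) = 11040 ft.

11040 ft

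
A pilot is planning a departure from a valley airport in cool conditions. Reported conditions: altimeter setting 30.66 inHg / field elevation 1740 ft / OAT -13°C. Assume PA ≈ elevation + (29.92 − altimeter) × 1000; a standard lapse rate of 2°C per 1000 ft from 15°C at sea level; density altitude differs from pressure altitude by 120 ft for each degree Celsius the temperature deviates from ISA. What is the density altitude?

-2120 ft

Pressure altitude = 1740 + (29.92 − 30.66) × 1000 = 1740 + (-740) = 1000 ft.
ISA temperature at 1000 ft = 15 − 2 × (1000/1000) = 13°C.
ISA deviation = -13 − 13 = -26°C.
Density altitude = 1000 + 120 × (-26) = -2120 ft.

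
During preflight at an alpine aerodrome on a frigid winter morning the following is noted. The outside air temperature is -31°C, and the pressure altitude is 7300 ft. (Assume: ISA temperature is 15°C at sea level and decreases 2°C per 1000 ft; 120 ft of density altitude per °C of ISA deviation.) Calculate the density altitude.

3532 ft

ISA temperature at 7300 ft = 15 − 2 × (7300/1000) = 0.4°C.
ISA deviation = -31 − 0.4 = -31.4°C.
Density altitude = 7300 + 120 × (-31.4) = 7300 + (-3768) = 3532 ft.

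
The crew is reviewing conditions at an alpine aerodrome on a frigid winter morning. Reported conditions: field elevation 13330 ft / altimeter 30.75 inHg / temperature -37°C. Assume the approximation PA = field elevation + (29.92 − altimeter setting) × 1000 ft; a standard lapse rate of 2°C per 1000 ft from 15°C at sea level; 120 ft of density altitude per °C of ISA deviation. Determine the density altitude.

Pressure altitude = 13330 + (29.92 − 30.75) × 1000 = 13330 + (-830) = 12500 ft.
ISA temperature at 12500 ft = 15 − 2 × (12500/1000) = -10°C.
ISA deviation = -37 − (-10) = -27°C.
Density altitude = 12500 + 120 × (-27) = 9260 ft.

9260 ft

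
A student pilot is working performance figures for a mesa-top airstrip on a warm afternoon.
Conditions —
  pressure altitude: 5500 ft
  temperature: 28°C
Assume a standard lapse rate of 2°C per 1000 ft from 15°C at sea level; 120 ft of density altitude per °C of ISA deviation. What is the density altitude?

8380 ft

ISA temperature at 5500 ft = 15 − 2 × (5500/1000) = 4°C.
ISA deviation = 28 − 4 = +24°C.
Density altitude = 5500 + 120 × (24) = 5500 + (+2880) = 8380 ft.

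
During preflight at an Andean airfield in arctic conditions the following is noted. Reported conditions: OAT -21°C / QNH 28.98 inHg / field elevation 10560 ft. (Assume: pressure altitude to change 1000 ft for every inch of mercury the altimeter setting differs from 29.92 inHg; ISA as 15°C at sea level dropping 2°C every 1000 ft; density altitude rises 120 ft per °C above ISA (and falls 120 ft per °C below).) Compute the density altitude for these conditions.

9940 ft

Pressure altitude = 10560 + (29.92 − 28.98) × 1000 = 10560 + (+940) = 11500 ft.
ISA temperature at 11500 ft = 15 − 2 × (11500/1000) = -8°C.
ISA deviation = -21 − (-8) = -13°C.
Density altitude = 11500 + 120 × (-13) = 9940 ft.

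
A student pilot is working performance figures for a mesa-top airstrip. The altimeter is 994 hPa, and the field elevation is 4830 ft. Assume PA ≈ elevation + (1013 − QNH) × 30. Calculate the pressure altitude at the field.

Pressure correction = (1013 − 994) × 30 = +570 ft.
Pressure altitude = 4830 + (+570) = 5400 ft.

5400 ft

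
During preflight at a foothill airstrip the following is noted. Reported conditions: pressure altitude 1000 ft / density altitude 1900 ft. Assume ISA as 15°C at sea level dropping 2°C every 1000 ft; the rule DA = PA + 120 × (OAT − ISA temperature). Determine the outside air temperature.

20.5°C

Density altitude − pressure altitude = 1900 − 1000 = +900 ft.
At 120 ft/°C that is an ISA deviation of 900/120 = +7.5°C.
ISA temperature at 1000 ft = 15 − 2 × (1000/1000) = 13°C.
OAT = ISA + deviation = 13 + (+7.5) = 20.5°C.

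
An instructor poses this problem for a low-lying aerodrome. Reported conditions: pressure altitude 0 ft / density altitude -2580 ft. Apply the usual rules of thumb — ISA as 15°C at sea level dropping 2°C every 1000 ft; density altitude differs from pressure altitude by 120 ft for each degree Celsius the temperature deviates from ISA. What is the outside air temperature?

Density altitude − pressure altitude = -2580 − 0 = -2580 ft.
At 120 ft/°C that is an ISA deviation of -2580/120 = -21.5°C.
ISA temperature at 0 ft = 15 − 2 × (0/1000) = 15°C.
OAT = ISA + deviation = 15 + (-21.5) = -6.5°C.

-6.5°C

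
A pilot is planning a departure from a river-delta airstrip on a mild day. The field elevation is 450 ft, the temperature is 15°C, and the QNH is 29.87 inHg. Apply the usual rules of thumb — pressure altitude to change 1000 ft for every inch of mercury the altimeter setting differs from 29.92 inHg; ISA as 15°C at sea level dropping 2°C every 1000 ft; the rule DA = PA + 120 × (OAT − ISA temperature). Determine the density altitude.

620 ft

Pressure altitude = 450 + (29.92 − 29.87) × 1000 = 450 + (+50) = 500 ft.
ISA temperature at 500 ft = 15 − 2 × (500/1000) = 14°C.
ISA deviation = 15 − 14 = +1°C.
Density altitude = 500 + 120 × (1) = 620 ft.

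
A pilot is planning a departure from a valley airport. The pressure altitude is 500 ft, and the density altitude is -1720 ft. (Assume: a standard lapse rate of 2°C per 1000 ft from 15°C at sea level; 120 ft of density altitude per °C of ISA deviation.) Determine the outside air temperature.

Density altitude − pressure altitude = -1720 − 500 = -2220 ft.
At 120 ft/°C that is an ISA deviation of -2220/120 = -18.5°C.
ISA temperature at 500 ft = 15 − 2 × (500/1000) = 14°C.
OAT = ISA + deviation = 14 + (-18.5) = -4.5°C.

-4.5°C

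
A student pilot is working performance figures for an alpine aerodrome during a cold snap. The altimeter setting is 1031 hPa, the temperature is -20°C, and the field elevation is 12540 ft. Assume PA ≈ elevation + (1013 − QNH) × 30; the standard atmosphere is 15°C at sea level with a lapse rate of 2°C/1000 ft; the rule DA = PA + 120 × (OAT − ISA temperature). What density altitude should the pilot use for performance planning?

Pressure altitude = 12540 + (1013 − 1031) × 30 = 12540 + (-540) = 12000 ft.
ISA temperature at 12000 ft = 15 − 2 × (12000/1000) = -9°C.
ISA deviation = -20 − (-9) = -11°C.
Density altitude = 12000 + 120 × (-11) = 10680 ft.

10680 ft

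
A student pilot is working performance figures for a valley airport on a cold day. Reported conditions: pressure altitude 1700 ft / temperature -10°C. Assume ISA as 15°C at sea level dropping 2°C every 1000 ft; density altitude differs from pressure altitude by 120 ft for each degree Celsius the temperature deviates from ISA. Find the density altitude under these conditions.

-892 ft

ISA temperature at 1700 ft = 15 − 2 × (1700/1000) = 11.6°C.
ISA deviation = -10 − 11.6 = -21.6°C.
Density altitude = 1700 + 120 × (-21.6) = 1700 + (-2592) = -892 ft.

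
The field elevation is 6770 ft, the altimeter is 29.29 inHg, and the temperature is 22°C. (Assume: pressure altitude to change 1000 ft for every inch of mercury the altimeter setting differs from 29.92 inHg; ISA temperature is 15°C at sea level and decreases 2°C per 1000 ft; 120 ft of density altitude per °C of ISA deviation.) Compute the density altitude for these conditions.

10016 ft

Pressure altitude = 6770 + (29.92 − 29.29) × 1000 = 6770 + (+630) = 7400 ft.
ISA temperature at 7400 ft = 15 − 2 × (7400/1000) = 0.2°C.
ISA deviation = 22 − 0.2 = +21.8°C.
Density altitude = 7400 + 120 × (21.8) = 10016 ft.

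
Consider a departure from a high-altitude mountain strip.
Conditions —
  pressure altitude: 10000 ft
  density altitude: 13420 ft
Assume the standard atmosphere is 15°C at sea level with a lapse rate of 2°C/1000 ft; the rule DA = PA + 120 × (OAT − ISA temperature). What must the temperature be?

23.5°C

Density altitude − pressure altitude = 13420 − 10000 = +3420 ft.
At 120 ft/°C that is an ISA deviation of 3420/120 = +28.5°C.
ISA temperature at 10000 ft = 15 − 2 × (10000/1000) = -5°C.
OAT = ISA + deviation = -5 + (+28.5) = 23.5°C.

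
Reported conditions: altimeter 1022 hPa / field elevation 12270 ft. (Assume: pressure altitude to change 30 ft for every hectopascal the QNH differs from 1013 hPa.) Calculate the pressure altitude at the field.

Pressure correction = (1013 − 1022) × 30 = -270 ft.
Pressure altitude = 12270 + (-270) = 12000 ft.

12000 ft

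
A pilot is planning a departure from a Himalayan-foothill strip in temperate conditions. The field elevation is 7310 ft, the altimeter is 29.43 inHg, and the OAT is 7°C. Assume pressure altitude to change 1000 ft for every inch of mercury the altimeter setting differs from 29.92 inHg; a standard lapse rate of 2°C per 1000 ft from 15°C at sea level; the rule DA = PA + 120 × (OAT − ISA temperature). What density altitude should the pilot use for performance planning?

Pressure altitude = 7310 + (29.92 − 29.43) × 1000 = 7310 + (+490) = 7800 ft.
ISA temperature at 7800 ft = 15 − 2 × (7800/1000) = -0.6°C.
ISA deviation = 7 − (-0.6) = +7.6°C.
Density altitude = 7800 + 120 × (7.6) = 8712 ft.

8712 ft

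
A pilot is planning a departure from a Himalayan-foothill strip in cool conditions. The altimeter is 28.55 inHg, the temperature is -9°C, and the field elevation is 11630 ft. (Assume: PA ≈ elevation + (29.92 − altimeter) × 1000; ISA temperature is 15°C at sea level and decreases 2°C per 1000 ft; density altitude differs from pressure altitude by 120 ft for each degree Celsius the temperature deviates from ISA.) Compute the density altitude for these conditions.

13240 ft

Pressure altitude = 11630 + (29.92 − 28.55) × 1000 = 11630 + (+1370) = 13000 ft.
ISA temperature at 13000 ft = 15 − 2 × (13000/1000) = -11°C.
ISA deviation = -9 − (-11) = +2°C.
Density altitude = 13000 + 120 × (2) = 13240 ft.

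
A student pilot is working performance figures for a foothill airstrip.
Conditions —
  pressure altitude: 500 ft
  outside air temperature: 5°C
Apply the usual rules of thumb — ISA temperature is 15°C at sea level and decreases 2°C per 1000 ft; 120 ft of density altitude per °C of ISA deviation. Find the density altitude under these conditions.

-580 ft

ISA temperature at 500 ft = 15 − 2 × (500/1000) = 14°C.
ISA deviation = 5 − 14 = -9°C.
Density altitude = 500 + 120 × (-9) = 500 + (-1080) = -580 ft.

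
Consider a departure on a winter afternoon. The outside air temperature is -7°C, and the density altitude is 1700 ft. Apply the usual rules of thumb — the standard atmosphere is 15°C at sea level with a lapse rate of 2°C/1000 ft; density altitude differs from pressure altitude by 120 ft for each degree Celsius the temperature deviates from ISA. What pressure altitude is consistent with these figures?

DA = PA + 120 × (OAT − (15 − 2·PA/1000)) = PA + 120·OAT − 1800 + 0.24·PA = 1.24·PA + 120·OAT − 1800.
So 1.24·PA = 1700 − 120 × (-7) + 1800 = 4340.
PA = 4340 / 1.24 = 3500 ft.

3500 ft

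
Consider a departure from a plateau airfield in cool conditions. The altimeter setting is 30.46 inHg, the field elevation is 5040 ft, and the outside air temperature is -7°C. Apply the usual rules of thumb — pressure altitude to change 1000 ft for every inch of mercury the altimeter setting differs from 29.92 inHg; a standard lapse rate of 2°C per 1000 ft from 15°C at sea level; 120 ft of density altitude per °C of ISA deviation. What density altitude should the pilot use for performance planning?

2940 ft

Pressure altitude = 5040 + (29.92 − 30.46) × 1000 = 5040 + (-540) = 4500 ft.
ISA temperature at 4500 ft = 15 − 2 × (4500/1000) = 6°C.
ISA deviation = -7 − 6 = -13°C.
Density altitude = 4500 + 120 × (-13) = 2940 ft.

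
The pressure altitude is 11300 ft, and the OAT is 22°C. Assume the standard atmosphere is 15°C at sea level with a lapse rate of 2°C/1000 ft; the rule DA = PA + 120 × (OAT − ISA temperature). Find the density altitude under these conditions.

14852 ft

ISA temperature at 11300 ft = 15 − 2 × (11300/1000) = -7.6°C.
ISA deviation = 22 − (-7.6) = +29.6°C.
Density altitude = 11300 + 120 × (29.6) = 11300 + (+3552) = 14852 ft.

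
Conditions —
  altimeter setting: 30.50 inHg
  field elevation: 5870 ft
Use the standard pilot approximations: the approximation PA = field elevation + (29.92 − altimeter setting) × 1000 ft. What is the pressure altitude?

Pressure correction = (29.92 − 30.50) × 1000 = -580 ft.
Pressure altitude = 5870 + (-580) = 5290 ft.

5290 ft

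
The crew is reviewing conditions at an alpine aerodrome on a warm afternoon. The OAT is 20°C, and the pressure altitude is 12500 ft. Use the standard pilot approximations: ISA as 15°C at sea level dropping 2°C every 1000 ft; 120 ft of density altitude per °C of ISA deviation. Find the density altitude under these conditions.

16100 ft

ISA temperature at 12500 ft = 15 − 2 × (12500/1000) = -10°C.
ISA deviation = 20 − (-10) = +30°C.
Density altitude = 12500 + 120 × (30) = 12500 + (+3600) = 16100 ft.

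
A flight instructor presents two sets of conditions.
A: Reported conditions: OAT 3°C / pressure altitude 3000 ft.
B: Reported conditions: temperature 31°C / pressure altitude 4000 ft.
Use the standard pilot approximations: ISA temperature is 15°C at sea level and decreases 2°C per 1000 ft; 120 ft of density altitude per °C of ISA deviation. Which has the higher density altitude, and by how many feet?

B by 4600 ft

A: ISA temp = 9°C, deviation -6°C, DA = 3000 + 120 × (-6) = 2280 ft.
B: ISA temp = 7°C, deviation +24°C, DA = 4000 + 120 × 24 = 6880 ft.
B is higher by 6880 − 2280 = 4600 ft.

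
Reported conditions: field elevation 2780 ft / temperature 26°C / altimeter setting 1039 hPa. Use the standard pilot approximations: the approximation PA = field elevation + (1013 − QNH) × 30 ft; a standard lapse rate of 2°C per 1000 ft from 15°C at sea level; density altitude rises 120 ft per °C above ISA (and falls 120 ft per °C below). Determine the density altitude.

3800 ft

Pressure altitude = 2780 + (1013 − 1039) × 30 = 2780 + (-780) = 2000 ft.
ISA temperature at 2000 ft = 15 − 2 × (2000/1000) = 11°C.
ISA deviation = 26 − 11 = +15°C.
Density altitude = 2000 + 120 × (15) = 3800 ft.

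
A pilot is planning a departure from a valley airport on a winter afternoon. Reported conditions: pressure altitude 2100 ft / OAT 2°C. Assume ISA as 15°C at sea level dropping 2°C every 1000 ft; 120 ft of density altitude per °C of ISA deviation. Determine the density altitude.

1044 ft

ISA temperature at 2100 ft = 15 − 2 × (2100/1000) = 10.8°C.
ISA deviation = 2 − 10.8 = -8.8°C.
Density altitude = 2100 + 120 × (-8.8) = 2100 + (-1056) = 1044 ft.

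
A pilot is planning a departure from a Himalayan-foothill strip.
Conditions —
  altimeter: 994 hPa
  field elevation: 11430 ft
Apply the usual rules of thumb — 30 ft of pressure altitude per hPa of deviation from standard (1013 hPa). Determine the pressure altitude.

Pressure correction = (1013 − 994) × 30 = +570 ft.
Pressure altitude = 11430 + (+570) = 12000 ft.

12000 ft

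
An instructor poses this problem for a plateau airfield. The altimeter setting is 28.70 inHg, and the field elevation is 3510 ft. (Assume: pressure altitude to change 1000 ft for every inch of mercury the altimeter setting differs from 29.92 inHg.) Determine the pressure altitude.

Pressure correction = (29.92 − 28.70) × 1000 = +1220 ft.
Pressure altitude = 3510 + (+1220) = 4730 ft.

4730 ft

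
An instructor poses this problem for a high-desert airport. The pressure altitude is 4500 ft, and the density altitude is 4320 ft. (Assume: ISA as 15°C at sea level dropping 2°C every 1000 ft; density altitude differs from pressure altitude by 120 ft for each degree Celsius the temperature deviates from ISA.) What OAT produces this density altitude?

4.5°C

Density altitude − pressure altitude = 4320 − 4500 = -180 ft.
At 120 ft/°C that is an ISA deviation of -180/120 = -1.5°C.
ISA temperature at 4500 ft = 15 − 2 × (4500/1000) = 6°C.
OAT = ISA + deviation = 6 + (-1.5) = 4.5°C.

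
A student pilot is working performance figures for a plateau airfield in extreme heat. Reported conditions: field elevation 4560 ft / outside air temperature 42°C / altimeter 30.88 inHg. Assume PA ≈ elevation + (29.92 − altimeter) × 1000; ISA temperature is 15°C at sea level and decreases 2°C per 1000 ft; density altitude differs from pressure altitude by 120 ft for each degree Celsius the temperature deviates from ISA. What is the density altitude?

Pressure altitude = 4560 + (29.92 − 30.88) × 1000 = 4560 + (-960) = 3600 ft.
ISA temperature at 3600 ft = 15 − 2 × (3600/1000) = 7.8°C.
ISA deviation = 42 − 7.8 = +34.2°C.
Density altitude = 3600 + 120 × (34.2) = 7704 ft.

7704 ft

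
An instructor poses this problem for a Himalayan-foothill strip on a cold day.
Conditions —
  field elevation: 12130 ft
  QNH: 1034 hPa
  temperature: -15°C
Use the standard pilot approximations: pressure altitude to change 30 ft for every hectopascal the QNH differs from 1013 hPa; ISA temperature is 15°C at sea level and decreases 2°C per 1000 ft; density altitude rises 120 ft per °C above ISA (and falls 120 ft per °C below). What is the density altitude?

Pressure altitude = 12130 + (1013 − 1034) × 30 = 12130 + (-630) = 11500 ft.
ISA temperature at 11500 ft = 15 − 2 × (11500/1000) = -8°C.
ISA deviation = -15 − (-8) = -7°C.
Density altitude = 11500 + 120 × (-7) = 10660 ft.

10660 ft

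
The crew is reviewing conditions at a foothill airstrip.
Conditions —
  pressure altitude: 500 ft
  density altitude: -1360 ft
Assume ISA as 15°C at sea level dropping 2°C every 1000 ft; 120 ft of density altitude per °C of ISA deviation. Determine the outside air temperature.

-1.5°C

Density altitude − pressure altitude = -1360 − 500 = -1860 ft.
At 120 ft/°C that is an ISA deviation of -1860/120 = -15.5°C.
ISA temperature at 500 ft = 15 − 2 × (500/1000) = 14°C.
OAT = ISA + deviation = 14 + (-15.5) = -1.5°C.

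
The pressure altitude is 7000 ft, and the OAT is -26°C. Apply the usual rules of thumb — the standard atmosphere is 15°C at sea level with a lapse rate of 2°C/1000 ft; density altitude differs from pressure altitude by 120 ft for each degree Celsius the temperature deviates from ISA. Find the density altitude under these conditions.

3760 ft

ISA temperature at 7000 ft = 15 − 2 × (7000/1000) = 1°C.
ISA deviation = -26 − 1 = -27°C.
Density altitude = 7000 + 120 × (-27) = 7000 + (-3240) = 3760 ft.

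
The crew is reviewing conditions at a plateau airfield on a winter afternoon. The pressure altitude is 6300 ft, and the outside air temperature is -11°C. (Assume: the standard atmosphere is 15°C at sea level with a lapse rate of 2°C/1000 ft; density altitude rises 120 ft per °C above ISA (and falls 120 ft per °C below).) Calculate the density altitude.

ISA temperature at 6300 ft = 15 − 2 × (6300/1000) = 2.4°C.
ISA deviation = -11 − 2.4 = -13.4°C.
Density altitude = 6300 + 120 × (-13.4) = 6300 + (-1608) = 4692 ft.

4692 ft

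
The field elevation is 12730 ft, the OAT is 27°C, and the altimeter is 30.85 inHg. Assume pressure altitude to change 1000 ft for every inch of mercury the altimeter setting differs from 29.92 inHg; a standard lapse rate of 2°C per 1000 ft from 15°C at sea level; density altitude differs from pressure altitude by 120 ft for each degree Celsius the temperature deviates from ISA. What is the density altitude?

16072 ft

Pressure altitude = 12730 + (29.92 − 30.85) × 1000 = 12730 + (-930) = 11800 ft.
ISA temperature at 11800 ft = 15 − 2 × (11800/1000) = -8.6°C.
ISA deviation = 27 − (-8.6) = +35.6°C.
Density altitude = 11800 + 120 × (35.6) = 16072 ft.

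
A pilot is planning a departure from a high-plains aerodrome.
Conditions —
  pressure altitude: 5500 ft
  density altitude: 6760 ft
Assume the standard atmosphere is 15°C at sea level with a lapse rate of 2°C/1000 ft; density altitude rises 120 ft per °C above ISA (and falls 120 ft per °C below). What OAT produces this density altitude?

Density altitude − pressure altitude = 6760 − 5500 = +1260 ft.
At 120 ft/°C that is an ISA deviation of 1260/120 = +10.5°C.
ISA temperature at 5500 ft = 15 − 2 × (5500/1000) = 4°C.
OAT = ISA + deviation = 4 + (+10.5) = 14.5°C.

14.5°C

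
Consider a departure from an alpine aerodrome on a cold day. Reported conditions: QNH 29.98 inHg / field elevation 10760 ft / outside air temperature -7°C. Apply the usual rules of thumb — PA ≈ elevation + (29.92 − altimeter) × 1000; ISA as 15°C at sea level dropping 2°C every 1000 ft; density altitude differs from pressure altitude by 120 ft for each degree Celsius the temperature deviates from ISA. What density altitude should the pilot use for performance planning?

Pressure altitude = 10760 + (29.92 − 29.98) × 1000 = 10760 + (-60) = 10700 ft.
ISA temperature at 10700 ft = 15 − 2 × (10700/1000) = -6.4°C.
ISA deviation = -7 − (-6.4) = -0.6°C.
Density altitude = 10700 + 120 × (-0.6) = 10628 ft.

10628 ft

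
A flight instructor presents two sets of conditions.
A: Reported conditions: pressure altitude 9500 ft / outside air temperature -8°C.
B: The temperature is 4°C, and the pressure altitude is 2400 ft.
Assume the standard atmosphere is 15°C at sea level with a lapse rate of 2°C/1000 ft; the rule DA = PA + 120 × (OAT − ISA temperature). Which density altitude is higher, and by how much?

A: ISA temp = -4°C, deviation -4°C, DA = 9500 + 120 × (-4) = 9020 ft.
B: ISA temp = 10.2°C, deviation -6.2°C, DA = 2400 + 120 × (-6.2) = 1656 ft.
A is higher by 9020 − 1656 = 7364 ft.

A by 7364 ft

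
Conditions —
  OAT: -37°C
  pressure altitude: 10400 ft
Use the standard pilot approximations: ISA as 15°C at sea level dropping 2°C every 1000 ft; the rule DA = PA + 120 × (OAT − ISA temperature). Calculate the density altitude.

ISA temperature at 10400 ft = 15 − 2 × (10400/1000) = -5.8°C.
ISA deviation = -37 − (-5.8) = -31.2°C.
Density altitude = 10400 + 120 × (-31.2) = 10400 + (-3744) = 6656 ft.

6656 ft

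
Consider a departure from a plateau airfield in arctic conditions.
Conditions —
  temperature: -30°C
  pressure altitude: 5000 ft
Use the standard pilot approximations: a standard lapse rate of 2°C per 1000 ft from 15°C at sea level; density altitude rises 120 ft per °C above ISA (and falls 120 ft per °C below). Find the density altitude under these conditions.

ISA temperature at 5000 ft = 15 − 2 × (5000/1000) = 5°C.
ISA deviation = -30 − 5 = -35°C.
Density altitude = 5000 + 120 × (-35) = 5000 + (-4200) = 800 ft.

800 ft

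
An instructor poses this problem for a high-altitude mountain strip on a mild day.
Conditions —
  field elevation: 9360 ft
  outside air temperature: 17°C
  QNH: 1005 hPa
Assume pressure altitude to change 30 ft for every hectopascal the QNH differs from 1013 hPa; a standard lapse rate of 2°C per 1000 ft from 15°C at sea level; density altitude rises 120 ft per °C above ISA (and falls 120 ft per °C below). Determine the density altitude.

12144 ft

Pressure altitude = 9360 + (1013 − 1005) × 30 = 9360 + (+240) = 9600 ft.
ISA temperature at 9600 ft = 15 − 2 × (9600/1000) = -4.2°C.
ISA deviation = 17 − (-4.2) = +21.2°C.
Density altitude = 9600 + 120 × (21.2) = 12144 ft.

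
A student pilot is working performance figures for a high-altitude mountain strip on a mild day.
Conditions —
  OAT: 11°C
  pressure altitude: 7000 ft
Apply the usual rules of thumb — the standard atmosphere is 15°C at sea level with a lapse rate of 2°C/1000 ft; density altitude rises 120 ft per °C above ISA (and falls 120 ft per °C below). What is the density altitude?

8200 ft

ISA temperature at 7000 ft = 15 − 2 × (7000/1000) = 1°C.
ISA deviation = 11 − 1 = +10°C.
Density altitude = 7000 + 120 × (10) = 7000 + (+1200) = 8200 ft.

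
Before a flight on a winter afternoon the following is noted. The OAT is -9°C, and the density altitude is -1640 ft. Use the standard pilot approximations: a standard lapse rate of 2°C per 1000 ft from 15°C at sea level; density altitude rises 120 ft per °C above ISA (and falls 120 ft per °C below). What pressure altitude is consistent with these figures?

DA = PA + 120 × (OAT − (15 − 2·PA/1000)) = PA + 120·OAT − 1800 + 0.24·PA = 1.24·PA + 120·OAT − 1800.
So 1.24·PA = -1640 − 120 × (-9) + 1800 = 1240.
PA = 1240 / 1.24 = 1000 ft.

1000 ft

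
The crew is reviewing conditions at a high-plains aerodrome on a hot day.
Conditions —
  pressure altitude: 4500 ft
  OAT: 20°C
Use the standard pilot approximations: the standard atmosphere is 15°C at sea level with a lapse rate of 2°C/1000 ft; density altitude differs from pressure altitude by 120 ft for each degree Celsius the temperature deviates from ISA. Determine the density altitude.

6180 ft

ISA temperature at 4500 ft = 15 − 2 × (4500/1000) = 6°C.
ISA deviation = 20 − 6 = +14°C.
Density altitude = 4500 + 120 × (14) = 4500 + (+1680) = 6180 ft.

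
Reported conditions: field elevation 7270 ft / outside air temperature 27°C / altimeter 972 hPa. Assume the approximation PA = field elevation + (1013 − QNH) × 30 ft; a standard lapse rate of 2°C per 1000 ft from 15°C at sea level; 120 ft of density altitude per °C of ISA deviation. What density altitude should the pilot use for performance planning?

Pressure altitude = 7270 + (1013 − 972) × 30 = 7270 + (+1230) = 8500 ft.
ISA temperature at 8500 ft = 15 − 2 × (8500/1000) = -2°C.
ISA deviation = 27 − (-2) = +29°C.
Density altitude = 8500 + 120 × (29) = 11980 ft.

11980 ft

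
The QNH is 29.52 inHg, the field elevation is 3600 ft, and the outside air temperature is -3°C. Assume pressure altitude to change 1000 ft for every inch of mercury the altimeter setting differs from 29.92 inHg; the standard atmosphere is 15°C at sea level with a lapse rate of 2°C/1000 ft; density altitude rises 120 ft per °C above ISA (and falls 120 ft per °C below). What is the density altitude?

Pressure altitude = 3600 + (29.92 − 29.52) × 1000 = 3600 + (+400) = 4000 ft.
ISA temperature at 4000 ft = 15 − 2 × (4000/1000) = 7°C.
ISA deviation = -3 − 7 = -10°C.
Density altitude = 4000 + 120 × (-10) = 2800 ft.

2800 ft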